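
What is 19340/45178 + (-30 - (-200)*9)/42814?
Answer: 226996955/483562723 ≈ 0.46943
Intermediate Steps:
19340/45178 + (-30 - (-200)*9)/42814 = 19340*(1/45178) + (-30 - 100*(-18))*(1/42814) = 9670/22589 + (-30 + 1800)*(1/42814) = 9670/22589 + 1770*(1/42814) = 9670/22589 + 885/21407 = 226996955/483562723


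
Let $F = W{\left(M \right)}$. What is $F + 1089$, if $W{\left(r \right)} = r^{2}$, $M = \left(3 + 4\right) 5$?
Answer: $2314$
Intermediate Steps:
$M = 35$ ($M = 7 \cdot 5 = 35$)
$F = 1225$ ($F = 35^{2} = 1225$)
$F + 1089 = 1225 + 1089 = 2314$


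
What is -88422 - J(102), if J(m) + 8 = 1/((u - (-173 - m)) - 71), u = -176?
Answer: -2475593/28 ≈ -88414.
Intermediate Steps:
J(m) = -8 + 1/(-74 + m) (J(m) = -8 + 1/((-176 - (-173 - m)) - 71) = -8 + 1/((-176 + (173 + m)) - 71) = -8 + 1/((-3 + m) - 71) = -8 + 1/(-74 + m))
-88422 - J(102) = -88422 - (593 - 8*102)/(-74 + 102) = -88422 - (593 - 816)/28 = -88422 - (-223)/28 = -88422 - 1*(-223/28) = -88422 + 223/28 = -2475593/28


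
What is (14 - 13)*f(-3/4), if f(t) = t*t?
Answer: 9/16 ≈ 0.56250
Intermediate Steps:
f(t) = t²
(14 - 13)*f(-3/4) = (14 - 13)*(-3/4)² = 1*(-3*¼)² = 1*(-¾)² = 1*(9/16) = 9/16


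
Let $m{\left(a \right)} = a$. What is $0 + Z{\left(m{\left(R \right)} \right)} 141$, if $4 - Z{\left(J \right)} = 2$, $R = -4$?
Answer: $282$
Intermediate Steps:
$Z{\left(J \right)} = 2$ ($Z{\left(J \right)} = 4 - 2 = 2$)
$0 + Z{\left(m{\left(R \right)} \right)} 141 = 0 + 2 \cdot 141 = 0 + 282 = 282$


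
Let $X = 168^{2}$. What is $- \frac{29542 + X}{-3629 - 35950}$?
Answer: $\frac{57766}{39579} \approx 1.4595$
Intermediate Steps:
$X = 28224$
$- \frac{29542 + X}{-3629 - 35950} = - \frac{29542 + 28224}{-3629 - 35950} = - \frac{57766}{-39579} = - \frac{57766 \left(-1\right)}{39579} = \left(-1\right) \left(- \frac{57766}{39579}\right) = \frac{57766}{39579}$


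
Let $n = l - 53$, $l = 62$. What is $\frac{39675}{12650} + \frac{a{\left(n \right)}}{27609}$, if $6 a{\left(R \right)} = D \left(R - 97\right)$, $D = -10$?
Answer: $\frac{5724743}{1822194} \approx 3.1417$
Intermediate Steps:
$n = 9$ ($n = 62 - 53 = 9$)
$a{\left(R \right)} = \frac{485}{3} - \frac{5 R}{3}$ ($a{\left(R \right)} = \frac{\left(-10\right) \left(R - 97\right)}{6} = \frac{\left(-10\right) \left(-97 + R\right)}{6} = \frac{970 - 10 R}{6} = \frac{485}{3} - \frac{5 R}{3}$)
$\frac{39675}{12650} + \frac{a{\left(n \right)}}{27609} = \frac{39675}{12650} + \frac{\frac{485}{3} - 15}{27609} = 39675 \cdot \frac{1}{12650} + \left(\frac{485}{3} - 15\right) \frac{1}{27609} = \frac{69}{22} + \frac{440}{3} \cdot \frac{1}{27609} = \frac{69}{22} + \frac{440}{82827} = \frac{5724743}{1822194}$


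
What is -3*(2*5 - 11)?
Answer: 3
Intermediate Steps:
-3*(2*5 - 11) = -3*(10 - 11) = -3*(-1) = 3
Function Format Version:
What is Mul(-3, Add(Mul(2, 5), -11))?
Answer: 3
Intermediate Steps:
Mul(-3, Add(Mul(2, 5), -11)) = Mul(-3, Add(10, -11)) = Mul(-3, -1) = 3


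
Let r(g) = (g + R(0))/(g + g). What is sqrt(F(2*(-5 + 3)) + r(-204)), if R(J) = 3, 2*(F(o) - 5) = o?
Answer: 5*sqrt(646)/68 ≈ 1.8689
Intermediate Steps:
F(o) = 5 + o/2
r(g) = (3 + g)/(2*g) (r(g) = (g + 3)/(g + g) = (3 + g)/((2*g)) = (3 + g)*(1/(2*g)) = (3 + g)/(2*g))
sqrt(F(2*(-5 + 3)) + r(-204)) = sqrt((5 + (2*(-5 + 3))/2) + (1/2)*(3 - 204)/(-204)) = sqrt((5 + (2*(-2))/2) + (1/2)*(-1/204)*(-201)) = sqrt((5 + (1/2)*(-4)) + 67/136) = sqrt((5 - 2) + 67/136) = sqrt(3 + 67/136) = sqrt(475/136) = 5*sqrt(646)/68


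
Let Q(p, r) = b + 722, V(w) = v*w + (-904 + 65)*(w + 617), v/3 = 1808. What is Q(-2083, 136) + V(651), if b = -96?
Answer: 2467798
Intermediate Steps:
v = 5424 (v = 3*1808 = 5424)
V(w) = -517663 + 4585*w (V(w) = 5424*w + (-904 + 65)*(w + 617) = 5424*w - 839*(617 + w) = 5424*w + (-517663 - 839*w) = -517663 + 4585*w)
Q(p, r) = 626 (Q(p, r) = -96 + 722 = 626)
Q(-2083, 136) + V(651) = 626 + (-517663 + 4585*651) = 626 + (-517663 + 2984835) = 626 + 2467172 = 2467798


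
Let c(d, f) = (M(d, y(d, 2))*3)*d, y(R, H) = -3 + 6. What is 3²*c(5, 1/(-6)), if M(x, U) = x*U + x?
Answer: 2700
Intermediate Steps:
y(R, H) = 3
M(x, U) = x + U*x (M(x, U) = U*x + x = x + U*x)
c(d, f) = 12*d² (c(d, f) = ((d*(1 + 3))*3)*d = ((d*4)*3)*d = ((4*d)*3)*d = (12*d)*d = 12*d²)
3²*c(5, 1/(-6)) = 3²*(12*5²) = 9*(12*25) = 9*300 = 2700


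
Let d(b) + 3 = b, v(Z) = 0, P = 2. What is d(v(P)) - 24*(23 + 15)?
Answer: -915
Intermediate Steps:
d(b) = -3 + b
d(v(P)) - 24*(23 + 15) = (-3 + 0) - 24*(23 + 15) = -3 - 24*38 = -3 - 1*912 = -3 - 912 = -915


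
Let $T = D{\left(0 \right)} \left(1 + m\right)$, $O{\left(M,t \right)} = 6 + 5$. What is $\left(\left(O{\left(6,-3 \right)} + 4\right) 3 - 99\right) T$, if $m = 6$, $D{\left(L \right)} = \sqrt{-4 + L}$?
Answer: $- 756 i \approx - 756.0 i$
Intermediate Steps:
$O{\left(M,t \right)} = 11$
$T = 14 i$ ($T = \sqrt{-4 + 0} \left(1 + 6\right) = \sqrt{-4} \cdot 7 = 2 i 7 = 14 i \approx 14.0 i$)
$\left(\left(O{\left(6,-3 \right)} + 4\right) 3 - 99\right) T = \left(\left(11 + 4\right) 3 - 99\right) 14 i = \left(15 \cdot 3 - 99\right) 14 i = \left(45 - 99\right) 14 i = - 54 \cdot 14 i = - 756 i$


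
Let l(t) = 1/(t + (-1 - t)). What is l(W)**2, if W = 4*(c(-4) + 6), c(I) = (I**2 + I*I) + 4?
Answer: 1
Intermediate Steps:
c(I) = 4 + 2*I**2 (c(I) = (I**2 + I**2) + 4 = 2*I**2 + 4 = 4 + 2*I**2)
W = 168 (W = 4*((4 + 2*(-4)**2) + 6) = 4*((4 + 2*16) + 6) = 4*((4 + 32) + 6) = 4*(36 + 6) = 4*42 = 168)
l(t) = -1 (l(t) = 1/(-1) = -1)
l(W)**2 = (-1)**2 = 1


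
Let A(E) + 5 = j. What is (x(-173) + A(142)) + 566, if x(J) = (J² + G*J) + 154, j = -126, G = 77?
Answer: 17197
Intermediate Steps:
A(E) = -131 (A(E) = -5 - 126 = -131)
x(J) = 154 + J² + 77*J (x(J) = (J² + 77*J) + 154 = 154 + J² + 77*J)
(x(-173) + A(142)) + 566 = ((154 + (-173)² + 77*(-173)) - 131) + 566 = ((154 + 29929 - 13321) - 131) + 566 = (16762 - 131) + 566 = 16631 + 566 = 17197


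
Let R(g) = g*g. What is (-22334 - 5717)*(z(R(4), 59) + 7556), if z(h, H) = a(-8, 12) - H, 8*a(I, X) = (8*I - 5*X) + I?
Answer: -419671011/2 ≈ -2.0984e+8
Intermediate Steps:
a(I, X) = -5*X/8 + 9*I/8 (a(I, X) = ((8*I - 5*X) + I)/8 = ((-5*X + 8*I) + I)/8 = (-5*X + 9*I)/8 = -5*X/8 + 9*I/8)
R(g) = g²
z(h, H) = -33/2 - H (z(h, H) = (-5/8*12 + (9/8)*(-8)) - H = (-15/2 - 9) - H = -33/2 - H)
(-22334 - 5717)*(z(R(4), 59) + 7556) = (-22334 - 5717)*((-33/2 - 1*59) + 7556) = -28051*((-33/2 - 59) + 7556) = -28051*(-151/2 + 7556) = -28051*14961/2 = -419671011/2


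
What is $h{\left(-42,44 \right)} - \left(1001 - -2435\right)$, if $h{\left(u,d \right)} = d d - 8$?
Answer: $-1508$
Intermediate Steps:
$h{\left(u,d \right)} = -8 + d^{2}$ ($h{\left(u,d \right)} = d^{2} - 8 = -8 + d^{2}$)
$h{\left(-42,44 \right)} - \left(1001 - -2435\right) = \left(-8 + 44^{2}\right) - \left(1001 - -2435\right) = \left(-8 + 1936\right) - \left(1001 + 2435\right) = 1928 - 3436 = -1508$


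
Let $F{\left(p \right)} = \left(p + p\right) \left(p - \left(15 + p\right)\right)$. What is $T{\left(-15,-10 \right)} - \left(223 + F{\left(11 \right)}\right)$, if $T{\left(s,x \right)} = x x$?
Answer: $207$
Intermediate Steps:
$T{\left(s,x \right)} = x^{2}$
$F{\left(p \right)} = - 30 p$ ($F{\left(p \right)} = 2 p \left(-15\right) = - 30 p$)
$T{\left(-15,-10 \right)} - \left(223 + F{\left(11 \right)}\right) = \left(-10\right)^{2} - \left(223 - 330\right) = 100 - -107 = 100 + \left(-223 + 330\right) = 100 + 107 = 207$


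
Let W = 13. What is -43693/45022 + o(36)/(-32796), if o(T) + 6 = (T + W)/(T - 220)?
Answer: -131805962593/135841819104 ≈ -0.97029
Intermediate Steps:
o(T) = -6 + (13 + T)/(-220 + T) (o(T) = -6 + (T + 13)/(T - 220) = -6 + (13 + T)/(-220 + T))
-43693/45022 + o(36)/(-32796) = -43693/45022 + ((1333 - 5*36)/(-220 + 36))/(-32796) = -43693*1/45022 + ((1333 - 180)/(-184))*(-1/32796) = -43693/45022 - 1/184*1153*(-1/32796) = -43693/45022 - 1153/184*(-1/32796) = -43693/45022 + 1153/6034464 = -131805962593/135841819104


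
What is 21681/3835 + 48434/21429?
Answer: 650346539/82180215 ≈ 7.9137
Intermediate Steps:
21681/3835 + 48434/21429 = 650346539/82180215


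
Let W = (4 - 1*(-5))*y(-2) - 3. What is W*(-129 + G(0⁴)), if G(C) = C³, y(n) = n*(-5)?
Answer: -11223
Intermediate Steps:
y(n) = -5*n
W = 87 (W = (4 - 1*(-5))*(-5*(-2)) - 3 = (4 + 5)*10 - 3 = 9*10 - 3 = 90 - 3 = 87)
W*(-129 + G(0⁴)) = 87*(-129 + (0⁴)³) = 87*(-129 + 0³) = 87*(-129 + 0) = 87*(-129) = -11223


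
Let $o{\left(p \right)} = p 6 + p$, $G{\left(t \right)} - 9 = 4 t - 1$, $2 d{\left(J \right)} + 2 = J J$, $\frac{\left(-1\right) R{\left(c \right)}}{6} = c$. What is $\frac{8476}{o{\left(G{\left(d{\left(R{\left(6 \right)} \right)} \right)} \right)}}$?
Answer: $\frac{2119}{4543} \approx 0.46643$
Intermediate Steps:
$R{\left(c \right)} = - 6 c$
$d{\left(J \right)} = -1 + \frac{J^{2}}{2}$ ($d{\left(J \right)} = -1 + \frac{J J}{2} = -1 + \frac{J^{2}}{2}$)
$G{\left(t \right)} = 8 + 4 t$ ($G{\left(t \right)} = 9 + \left(4 t - 1\right) = 9 + \left(-1 + 4 t\right) = 8 + 4 t$)
$o{\left(p \right)} = 7 p$ ($o{\left(p \right)} = 6 p + p = 7 p$)
$\frac{8476}{o{\left(G{\left(d{\left(R{\left(6 \right)} \right)} \right)} \right)}} = \frac{8476}{7 \left(8 + 4 \left(-1 + \frac{\left(\left(-6\right) 6\right)^{2}}{2}\right)\right)} = \frac{8476}{7 \left(8 + 4 \left(-1 + \frac{\left(-36\right)^{2}}{2}\right)\right)} = \frac{8476}{7 \left(8 + 4 \left(-1 + \frac{1}{2} \cdot 1296\right)\right)} = \frac{8476}{7 \left(8 + 4 \left(-1 + 648\right)\right)} = \frac{8476}{7 \left(8 + 4 \cdot 647\right)} = \frac{8476}{7 \left(8 + 2588\right)} = \frac{8476}{7 \cdot 2596} = \frac{8476}{18172} = 8476 \cdot \frac{1}{18172} = \frac{2119}{4543}$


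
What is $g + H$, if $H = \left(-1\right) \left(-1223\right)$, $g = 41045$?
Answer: $42268$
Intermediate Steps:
$H = 1223$
$g + H = 41045 + 1223 = 42268$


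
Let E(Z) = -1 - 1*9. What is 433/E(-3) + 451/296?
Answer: -61829/1480 ≈ -41.776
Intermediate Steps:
E(Z) = -10 (E(Z) = -1 - 9 = -10)
433/E(-3) + 451/296 = 433/(-10) + 451/296 = 433*(-⅒) + 451*(1/296) = -433/10 + 451/296 = -61829/1480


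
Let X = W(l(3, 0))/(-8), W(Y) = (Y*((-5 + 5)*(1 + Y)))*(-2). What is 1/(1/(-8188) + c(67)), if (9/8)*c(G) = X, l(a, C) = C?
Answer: -8188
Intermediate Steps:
W(Y) = 0 (W(Y) = (Y*(0*(1 + Y)))*(-2) = (Y*0)*(-2) = 0*(-2) = 0)
X = 0 (X = 0/(-8) = 0*(-⅛) = 0)
c(G) = 0 (c(G) = (8/9)*0 = 0)
1/(1/(-8188) + c(67)) = 1/(1/(-8188) + 0) = 1/(-1/8188 + 0) = 1/(-1/8188) = -8188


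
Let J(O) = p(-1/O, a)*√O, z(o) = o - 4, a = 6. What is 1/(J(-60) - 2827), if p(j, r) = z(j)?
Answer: -169620/479572861 + 478*I*√15/479572861 ≈ -0.00035369 + 3.8603e-6*I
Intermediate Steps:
z(o) = -4 + o
p(j, r) = -4 + j
J(O) = √O*(-4 - 1/O) (J(O) = (-4 - 1/O)*√O = √O*(-4 - 1/O))
1/(J(-60) - 2827) = 1/((-1 - 4*(-60))/√(-60) - 2827) = 1/((-I*√15/30)*(-1 + 240) - 2827) = 1/(-I*√15/30*239 - 2827) = 1/(-239*I*√15/30 - 2827) = 1/(-2827 - 239*I*√15/30)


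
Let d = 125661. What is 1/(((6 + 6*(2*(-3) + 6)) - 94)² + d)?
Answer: 1/133405 ≈ 7.4960e-6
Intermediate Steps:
1/(((6 + 6*(2*(-3) + 6)) - 94)² + d) = 1/(((6 + 6*(2*(-3) + 6)) - 94)² + 125661) = 1/(((6 + 6*(-6 + 6)) - 94)² + 125661) = 1/(((6 + 6*0) - 94)² + 125661) = 1/(((6 + 0) - 94)² + 125661) = 1/((6 - 94)² + 125661) = 1/((-88)² + 125661) = 1/(7744 + 125661) = 1/133405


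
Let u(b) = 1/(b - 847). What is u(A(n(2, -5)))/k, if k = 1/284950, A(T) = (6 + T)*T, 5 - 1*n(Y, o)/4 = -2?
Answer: 56990/21 ≈ 2713.8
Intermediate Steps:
n(Y, o) = 28 (n(Y, o) = 20 - 4*(-2) = 20 + 8 = 28)
A(T) = T*(6 + T)
u(b) = 1/(-847 + b)
k = 1/284950 ≈ 3.5094e-6
u(A(n(2, -5)))/k = 1/((-847 + 28*(6 + 28))*(1/284950)) = 284950/(-847 + 28*34) = 284950/(-847 + 952) = 284950/105 = (1/105)*284950 = 56990/21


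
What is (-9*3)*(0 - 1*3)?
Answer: 81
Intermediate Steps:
(-9*3)*(0 - 1*3) = -27*(0 - 3) = -27*(-3) = 81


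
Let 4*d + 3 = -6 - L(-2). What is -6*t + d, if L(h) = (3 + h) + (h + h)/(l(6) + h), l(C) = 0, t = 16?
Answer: -99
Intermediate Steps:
L(h) = 5 + h (L(h) = (3 + h) + (h + h)/(0 + h) = (3 + h) + (2*h)/h = (3 + h) + 2 = 5 + h)
d = -3 (d = -¾ + (-6 - (5 - 2))/4 = -¾ + (-6 - 1*3)/4 = -¾ + (-6 - 3)/4 = -¾ + (¼)*(-9) = -¾ - 9/4 = -3)
-6*t + d = -6*16 - 3 = -96 - 3 = -99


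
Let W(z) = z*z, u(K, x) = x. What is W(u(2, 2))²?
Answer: 16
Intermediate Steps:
W(z) = z²
W(u(2, 2))² = (2²)² = 4² = 16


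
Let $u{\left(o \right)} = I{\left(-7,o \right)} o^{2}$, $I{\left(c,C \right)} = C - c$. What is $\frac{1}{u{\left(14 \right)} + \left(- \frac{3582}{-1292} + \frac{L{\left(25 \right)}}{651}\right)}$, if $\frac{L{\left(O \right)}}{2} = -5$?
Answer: $\frac{420546}{1732126817} \approx 0.00024279$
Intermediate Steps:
$L{\left(O \right)} = -10$ ($L{\left(O \right)} = 2 \left(-5\right) = -10$)
$u{\left(o \right)} = o^{2} \left(7 + o\right)$ ($u{\left(o \right)} = \left(o - -7\right) o^{2} = \left(o + 7\right) o^{2} = \left(7 + o\right) o^{2} = o^{2} \left(7 + o\right)$)
$\frac{1}{u{\left(14 \right)} + \left(- \frac{3582}{-1292} + \frac{L{\left(25 \right)}}{651}\right)} = \frac{1}{14^{2} \left(7 + 14\right) - \left(- \frac{1791}{646} + \frac{10}{651}\right)} = \frac{1}{196 \cdot 21 - - \frac{1159481}{420546}} = \frac{1}{4116 + \left(\frac{1791}{646} - \frac{10}{651}\right)} = \frac{1}{4116 + \frac{1159481}{420546}} = \frac{1}{\frac{1732126817}{420546}} = \frac{420546}{1732126817}$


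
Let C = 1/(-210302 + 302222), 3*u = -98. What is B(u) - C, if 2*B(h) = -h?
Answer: 500453/30640 ≈ 16.333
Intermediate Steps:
u = -98/3 (u = (⅓)*(-98) = -98/3 ≈ -32.667)
B(h) = -h/2 (B(h) = (-h)/2 = -h/2)
C = 1/91920 ≈ 1.0879e-5
B(u) - C = -½*(-98/3) - 1*1/91920 = 49/3 - 1/91920 = 500453/30640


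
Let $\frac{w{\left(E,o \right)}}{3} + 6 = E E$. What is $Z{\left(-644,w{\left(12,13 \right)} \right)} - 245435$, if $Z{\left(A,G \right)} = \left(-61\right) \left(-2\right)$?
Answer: $-245313$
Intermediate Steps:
$w{\left(E,o \right)} = -18 + 3 E^{2}$ ($w{\left(E,o \right)} = -18 + 3 E E = -18 + 3 E^{2}$)
$Z{\left(A,G \right)} = 122$
$Z{\left(-644,w{\left(12,13 \right)} \right)} - 245435 = 122 - 245435 = -245313$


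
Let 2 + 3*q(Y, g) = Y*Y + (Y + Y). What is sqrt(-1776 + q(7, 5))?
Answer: I*sqrt(15801)/3 ≈ 41.901*I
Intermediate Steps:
q(Y, g) = -2/3 + Y**2/3 + 2*Y/3 (q(Y, g) = -2/3 + (Y*Y + (Y + Y))/3 = -2/3 + (Y**2 + 2*Y)/3 = -2/3 + (Y**2/3 + 2*Y/3) = -2/3 + Y**2/3 + 2*Y/3)
sqrt(-1776 + q(7, 5)) = sqrt(-1776 + (-2/3 + (1/3)*7**2 + (2/3)*7)) = sqrt(-1776 + (-2/3 + (1/3)*49 + 14/3)) = sqrt(-1776 + (-2/3 + 49/3 + 14/3)) = sqrt(-1776 + 61/3) = sqrt(-5267/3) = I*sqrt(15801)/3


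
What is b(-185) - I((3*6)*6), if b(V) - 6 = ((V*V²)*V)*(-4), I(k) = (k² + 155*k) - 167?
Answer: -4685430731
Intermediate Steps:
I(k) = -167 + k² + 155*k
b(V) = 6 - 4*V⁴ (b(V) = 6 + ((V*V²)*V)*(-4) = 6 + (V³*V)*(-4) = 6 + V⁴*(-4) = 6 - 4*V⁴)
b(-185) - I((3*6)*6) = (6 - 4*(-185)⁴) - (-167 + ((3*6)*6)² + 155*((3*6)*6)) = (6 - 4*1171350625) - (-167 + (18*6)² + 155*(18*6)) = (6 - 4685402500) - (-167 + 108² + 155*108) = -4685402494 - (-167 + 11664 + 16740) = -4685402494 - 1*28237 = -4685402494 - 28237 = -4685430731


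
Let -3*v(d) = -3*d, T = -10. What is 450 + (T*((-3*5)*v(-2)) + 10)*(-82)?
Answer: 24230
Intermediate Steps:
v(d) = d (v(d) = -(-1)*d = d)
450 + (T*((-3*5)*v(-2)) + 10)*(-82) = 450 + (-10*(-3*5)*(-2) + 10)*(-82) = 450 + (-(-150)*(-2) + 10)*(-82) = 450 + (-10*30 + 10)*(-82) = 450 + (-300 + 10)*(-82) = 450 - 290*(-82) = 450 + 23780 = 24230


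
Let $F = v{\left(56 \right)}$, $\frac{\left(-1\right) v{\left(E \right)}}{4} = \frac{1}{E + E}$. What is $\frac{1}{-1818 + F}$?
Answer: $- \frac{28}{50905} \approx -0.00055004$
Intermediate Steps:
$v{\left(E \right)} = - \frac{2}{E}$ ($v{\left(E \right)} = - \frac{4}{E + E} = - \frac{4}{2 E} = - 4 \frac{1}{2 E} = - \frac{2}{E}$)
$F = - \frac{1}{28}$ ($F = - \frac{2}{56} = \left(-2\right) \frac{1}{56} = - \frac{1}{28} \approx -0.035714$)
$\frac{1}{-1818 + F} = \frac{1}{-1818 - \frac{1}{28}} = \frac{1}{- \frac{50905}{28}} = - \frac{28}{50905}$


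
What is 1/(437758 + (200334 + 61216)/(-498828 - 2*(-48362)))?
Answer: 201052/88011990641 ≈ 2.2844e-6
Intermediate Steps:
1/(437758 + (200334 + 61216)/(-498828 - 2*(-48362))) = 1/(437758 + 261550/(-498828 + 96724)) = 1/(437758 + 261550/(-402104)) = 1/(437758 + 261550*(-1/402104)) = 1/(437758 - 130775/201052) = 1/(88011990641/201052) = 201052/88011990641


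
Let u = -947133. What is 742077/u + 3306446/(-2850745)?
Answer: -583012935187/300003851565 ≈ -1.9434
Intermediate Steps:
742077/u + 3306446/(-2850745) = 742077/(-947133) + 3306446/(-2850745) = 742077*(-1/947133) + 3306446*(-1/2850745) = -82453/105237 - 3306446/2850745 = -583012935187/300003851565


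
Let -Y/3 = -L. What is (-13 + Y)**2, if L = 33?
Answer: 7396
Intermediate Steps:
Y = 99 (Y = -(-3)*33 = -3*(-33) = 99)
(-13 + Y)**2 = (-13 + 99)**2 = 86**2 = 7396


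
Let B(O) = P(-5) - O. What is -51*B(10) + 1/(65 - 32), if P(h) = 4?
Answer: 10099/33 ≈ 306.03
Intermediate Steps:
B(O) = 4 - O
-51*B(10) + 1/(65 - 32) = -51*(4 - 1*10) + 1/(65 - 32) = -51*(4 - 10) + 1/33 = -51*(-6) + 1/33 = 306 + 1/33 = 10099/33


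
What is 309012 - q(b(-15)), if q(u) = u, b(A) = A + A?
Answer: 309042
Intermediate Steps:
b(A) = 2*A
309012 - q(b(-15)) = 309012 - 2*(-15) = 309012 - 1*(-30) = 309012 + 30 = 309042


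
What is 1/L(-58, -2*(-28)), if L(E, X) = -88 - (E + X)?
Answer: -1/86 ≈ -0.011628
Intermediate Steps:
L(E, X) = -88 - E - X (L(E, X) = -88 + (-E - X) = -88 - E - X)
1/L(-58, -2*(-28)) = 1/(-88 - 1*(-58) - (-2)*(-28)) = 1/(-88 + 58 - 1*56) = 1/(-88 + 58 - 56) = 1/(-86) = -1/86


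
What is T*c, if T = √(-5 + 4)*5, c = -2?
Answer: -10*I ≈ -10.0*I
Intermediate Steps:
T = 5*I (T = √(-1)*5 = I*5 = 5*I ≈ 5.0*I)
T*c = (5*I)*(-2) = -10*I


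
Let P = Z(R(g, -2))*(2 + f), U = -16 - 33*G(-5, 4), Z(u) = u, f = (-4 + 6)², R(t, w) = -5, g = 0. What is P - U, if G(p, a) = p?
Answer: -179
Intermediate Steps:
f = 4 (f = 2² = 4)
U = 149 (U = -16 - 33*(-5) = -16 + 165 = 149)
P = -30 (P = -5*(2 + 4) = -5*6 = -30)
P - U = -30 - 1*149 = -30 - 149 = -179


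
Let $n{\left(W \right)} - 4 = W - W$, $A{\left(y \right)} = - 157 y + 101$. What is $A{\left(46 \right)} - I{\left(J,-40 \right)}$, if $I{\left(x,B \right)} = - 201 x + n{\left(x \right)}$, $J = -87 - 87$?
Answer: $-42099$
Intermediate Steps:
$A{\left(y \right)} = 101 - 157 y$
$n{\left(W \right)} = 4$ ($n{\left(W \right)} = 4 + \left(W - W\right) = 4 + 0 = 4$)
$J = -174$ ($J = -87 - 87 = -174$)
$I{\left(x,B \right)} = 4 - 201 x$ ($I{\left(x,B \right)} = - 201 x + 4 = 4 - 201 x$)
$A{\left(46 \right)} - I{\left(J,-40 \right)} = \left(101 - 7222\right) - \left(4 - -34974\right) = \left(101 - 7222\right) - \left(4 + 34974\right) = -7121 - 34978 = -42099$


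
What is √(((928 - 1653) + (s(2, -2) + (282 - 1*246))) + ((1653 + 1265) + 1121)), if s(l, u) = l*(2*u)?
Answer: √3342 ≈ 57.810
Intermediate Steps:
s(l, u) = 2*l*u
√(((928 - 1653) + (s(2, -2) + (282 - 1*246))) + ((1653 + 1265) + 1121)) = √(((928 - 1653) + (2*2*(-2) + (282 - 1*246))) + ((1653 + 1265) + 1121)) = √((-725 + (-8 + (282 - 246))) + (2918 + 1121)) = √((-725 + (-8 + 36)) + 4039) = √((-725 + 28) + 4039) = √(-697 + 4039) = √3342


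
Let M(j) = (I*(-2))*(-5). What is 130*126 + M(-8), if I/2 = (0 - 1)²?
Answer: 16400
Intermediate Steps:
I = 2 (I = 2*(0 - 1)² = 2*(-1)² = 2*1 = 2)
M(j) = 20 (M(j) = (2*(-2))*(-5) = -4*(-5) = 20)
130*126 + M(-8) = 130*126 + 20 = 16380 + 20 = 16400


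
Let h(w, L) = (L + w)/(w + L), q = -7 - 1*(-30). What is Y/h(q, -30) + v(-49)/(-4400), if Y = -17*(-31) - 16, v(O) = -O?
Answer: 2248351/4400 ≈ 510.99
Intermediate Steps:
q = 23 (q = -7 + 30 = 23)
h(w, L) = 1 (h(w, L) = (L + w)/(L + w) = 1)
Y = 511 (Y = 527 - 16 = 511)
Y/h(q, -30) + v(-49)/(-4400) = 511/1 - 1*(-49)/(-4400) = 511*1 + 49*(-1/4400) = 511 - 49/4400 = 2248351/4400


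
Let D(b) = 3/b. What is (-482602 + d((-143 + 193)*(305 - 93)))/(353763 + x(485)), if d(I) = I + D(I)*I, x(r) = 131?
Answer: -471999/353894 ≈ -1.3337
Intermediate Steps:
d(I) = 3 + I (d(I) = I + (3/I)*I = I + 3 = 3 + I)
(-482602 + d((-143 + 193)*(305 - 93)))/(353763 + x(485)) = (-482602 + (3 + (-143 + 193)*(305 - 93)))/(353763 + 131) = (-482602 + (3 + 50*212))/353894 = (-482602 + (3 + 10600))*(1/353894) = (-482602 + 10603)*(1/353894) = -471999*1/353894 = -471999/353894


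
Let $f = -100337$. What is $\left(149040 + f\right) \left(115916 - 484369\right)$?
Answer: $-17944766459$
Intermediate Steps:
$\left(149040 + f\right) \left(115916 - 484369\right) = \left(149040 - 100337\right) \left(115916 - 484369\right) = 48703 \left(-368453\right) = -17944766459$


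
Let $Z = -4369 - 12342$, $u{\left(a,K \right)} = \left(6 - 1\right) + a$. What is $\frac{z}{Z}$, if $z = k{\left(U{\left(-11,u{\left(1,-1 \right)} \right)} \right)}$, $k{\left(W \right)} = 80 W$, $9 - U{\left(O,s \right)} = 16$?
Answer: $\frac{560}{16711} \approx 0.033511$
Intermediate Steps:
$u{\left(a,K \right)} = 5 + a$ ($u{\left(a,K \right)} = \left(6 - 1\right) + a = 5 + a$)
$U{\left(O,s \right)} = -7$ ($U{\left(O,s \right)} = 9 - 16 = -7$)
$z = -560$ ($z = 80 \left(-7\right) = -560$)
$Z = -16711$ ($Z = -4369 - 12342 = -16711$)
$\frac{z}{Z} = - \frac{560}{-16711} = \left(-560\right) \left(- \frac{1}{16711}\right) = \frac{560}{16711}$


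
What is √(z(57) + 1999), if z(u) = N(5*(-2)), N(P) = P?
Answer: 3*√221 ≈ 44.598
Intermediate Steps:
z(u) = -10 (z(u) = 5*(-2) = -10)
√(z(57) + 1999) = √(-10 + 1999) = √1989 = 3*√221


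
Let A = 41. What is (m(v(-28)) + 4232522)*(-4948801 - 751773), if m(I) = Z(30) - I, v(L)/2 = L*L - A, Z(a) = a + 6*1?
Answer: -24119539035328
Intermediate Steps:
Z(a) = 6 + a (Z(a) = a + 6 = 6 + a)
v(L) = -82 + 2*L² (v(L) = 2*(L*L - 1*41) = 2*(L² - 41) = 2*(-41 + L²) = -82 + 2*L²)
m(I) = 36 - I (m(I) = (6 + 30) - I = 36 - I)
(m(v(-28)) + 4232522)*(-4948801 - 751773) = ((36 - (-82 + 2*(-28)²)) + 4232522)*(-4948801 - 751773) = ((36 - (-82 + 2*784)) + 4232522)*(-5700574) = ((36 - (-82 + 1568)) + 4232522)*(-5700574) = ((36 - 1*1486) + 4232522)*(-5700574) = ((36 - 1486) + 4232522)*(-5700574) = (-1450 + 4232522)*(-5700574) = 4231072*(-5700574) = -24119539035328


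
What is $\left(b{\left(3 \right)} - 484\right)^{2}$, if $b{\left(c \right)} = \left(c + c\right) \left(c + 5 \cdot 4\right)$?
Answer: $119716$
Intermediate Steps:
$b{\left(c \right)} = 2 c \left(20 + c\right)$ ($b{\left(c \right)} = 2 c \left(c + 20\right) = 2 c \left(20 + c\right)$)
$\left(b{\left(3 \right)} - 484\right)^{2} = \left(2 \cdot 3 \left(20 + 3\right) - 484\right)^{2} = \left(2 \cdot 3 \cdot 23 - 484\right)^{2} = \left(138 - 484\right)^{2} = \left(-346\right)^{2} = 119716$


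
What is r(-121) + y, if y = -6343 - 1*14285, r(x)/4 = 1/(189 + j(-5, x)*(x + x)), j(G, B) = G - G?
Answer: -3898688/189 ≈ -20628.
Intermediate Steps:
j(G, B) = 0
r(x) = 4/189 (r(x) = 4/(189 + 0*(x + x)) = 4/(189 + 0*(2*x)) = 4/(189 + 0) = 4/189)
y = -20628 (y = -6343 - 14285 = -20628)
r(-121) + y = 4/189 - 20628 = -3898688/189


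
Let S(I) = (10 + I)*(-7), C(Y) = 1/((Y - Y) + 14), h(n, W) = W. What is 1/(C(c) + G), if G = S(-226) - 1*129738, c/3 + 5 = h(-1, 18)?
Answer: -14/1795163 ≈ -7.7987e-6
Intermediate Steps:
c = 39 (c = -15 + 3*18 = -15 + 54 = 39)
C(Y) = 1/14 (C(Y) = 1/(0 + 14) = 1/14)
S(I) = -70 - 7*I
G = -128226 (G = (-70 - 7*(-226)) - 1*129738 = (-70 + 1582) - 129738 = 1512 - 129738 = -128226)
1/(C(c) + G) = 1/(1/14 - 128226) = 1/(-1795163/14) = -14/1795163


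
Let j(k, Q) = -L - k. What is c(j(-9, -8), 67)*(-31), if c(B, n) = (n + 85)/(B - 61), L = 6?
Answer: 2356/29 ≈ 81.241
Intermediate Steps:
j(k, Q) = -6 - k (j(k, Q) = -1*6 - k = -6 - k)
c(B, n) = (85 + n)/(-61 + B)
c(j(-9, -8), 67)*(-31) = ((85 + 67)/(-61 + (-6 - 1*(-9))))*(-31) = (152/(-61 + (-6 + 9)))*(-31) = (152/(-61 + 3))*(-31) = (152/(-58))*(-31) = -1/58*152*(-31) = -76/29*(-31) = 2356/29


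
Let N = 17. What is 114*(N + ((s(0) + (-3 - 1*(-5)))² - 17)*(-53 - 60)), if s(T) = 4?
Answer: -242820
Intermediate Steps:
114*(N + ((s(0) + (-3 - 1*(-5)))² - 17)*(-53 - 60)) = 114*(17 + ((4 + (-3 - 1*(-5)))² - 17)*(-53 - 60)) = 114*(17 + ((4 + (-3 + 5))² - 17)*(-113)) = 114*(17 + ((4 + 2)² - 17)*(-113)) = 114*(17 + (6² - 17)*(-113)) = 114*(17 + (36 - 17)*(-113)) = 114*(17 + 19*(-113)) = 114*(17 - 2147) = 114*(-2130) = -242820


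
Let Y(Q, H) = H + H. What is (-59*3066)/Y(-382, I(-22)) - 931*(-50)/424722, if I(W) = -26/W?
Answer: -211281266462/2760693 ≈ -76532.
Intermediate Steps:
Y(Q, H) = 2*H
(-59*3066)/Y(-382, I(-22)) - 931*(-50)/424722 = (-59*3066)/((2*(-26/(-22)))) - 931*(-50)/424722 = -180894/(2*(-26*(-1/22))) + 46550*(1/424722) = -180894/(2*(13/11)) + 23275/212361 = -180894/26/11 + 23275/212361 = -180894*11/26 + 23275/212361 = -994917/13 + 23275/212361 = -211281266462/2760693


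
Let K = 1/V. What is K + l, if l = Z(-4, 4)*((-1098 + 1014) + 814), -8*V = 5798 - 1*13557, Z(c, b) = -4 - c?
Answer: 8/7759 ≈ 0.0010311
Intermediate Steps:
V = 7759/8 (V = -(5798 - 1*13557)/8 = -(5798 - 13557)/8 = -⅛*(-7759) = 7759/8 ≈ 969.88)
l = 0 (l = (-4 - 1*(-4))*((-1098 + 1014) + 814) = (-4 + 4)*(-84 + 814) = 0*730 = 0)
K = 8/7759 (K = 1/(7759/8) = 8/7759 ≈ 0.0010311)
K + l = 8/7759 + 0 = 8/7759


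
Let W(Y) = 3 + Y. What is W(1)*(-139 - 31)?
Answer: -680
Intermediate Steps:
W(1)*(-139 - 31) = (3 + 1)*(-139 - 31) = 4*(-170) = -680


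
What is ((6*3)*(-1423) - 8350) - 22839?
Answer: -56803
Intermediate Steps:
((6*3)*(-1423) - 8350) - 22839 = (18*(-1423) - 8350) - 22839 = (-25614 - 8350) - 22839 = -33964 - 22839 = -56803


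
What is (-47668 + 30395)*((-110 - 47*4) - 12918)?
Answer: 228279968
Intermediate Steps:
(-47668 + 30395)*((-110 - 47*4) - 12918) = -17273*((-110 - 188) - 12918) = -17273*(-298 - 12918) = -17273*(-13216) = 228279968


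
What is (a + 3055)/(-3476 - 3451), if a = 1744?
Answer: -4799/6927 ≈ -0.69280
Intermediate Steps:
(a + 3055)/(-3476 - 3451) = (1744 + 3055)/(-3476 - 3451) = 4799/(-6927) = 4799*(-1/6927) = -4799/6927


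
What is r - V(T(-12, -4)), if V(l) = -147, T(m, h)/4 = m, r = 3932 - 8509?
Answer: -4430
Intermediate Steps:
r = -4577
T(m, h) = 4*m
r - V(T(-12, -4)) = -4577 - 1*(-147) = -4577 + 147 = -4430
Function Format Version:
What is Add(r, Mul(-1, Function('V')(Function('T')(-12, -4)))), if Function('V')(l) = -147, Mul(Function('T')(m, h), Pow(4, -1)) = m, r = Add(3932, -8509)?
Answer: -4430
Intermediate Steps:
r = -4577
Function('T')(m, h) = Mul(4, m)
Add(r, Mul(-1, Function('V')(Function('T')(-12, -4)))) = Add(-4577, Mul(-1, -147)) = Add(-4577, 147) = -4430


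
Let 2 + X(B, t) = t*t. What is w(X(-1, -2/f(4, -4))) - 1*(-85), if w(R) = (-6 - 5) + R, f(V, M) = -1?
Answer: 76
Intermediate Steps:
X(B, t) = -2 + t**2 (X(B, t) = -2 + t*t = -2 + t**2)
w(R) = -11 + R
w(X(-1, -2/f(4, -4))) - 1*(-85) = (-11 + (-2 + (-2/(-1))**2)) - 1*(-85) = (-11 + (-2 + (-2*(-1))**2)) + 85 = (-11 + (-2 + 2**2)) + 85 = (-11 + (-2 + 4)) + 85 = (-11 + 2) + 85 = -9 + 85 = 76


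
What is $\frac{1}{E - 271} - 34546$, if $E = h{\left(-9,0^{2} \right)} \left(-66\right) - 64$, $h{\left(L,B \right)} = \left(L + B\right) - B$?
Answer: $- \frac{8947413}{259} \approx -34546.0$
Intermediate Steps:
$h{\left(L,B \right)} = L$ ($h{\left(L,B \right)} = \left(B + L\right) - B = L$)
$E = 530$ ($E = \left(-9\right) \left(-66\right) - 64 = 594 - 64 = 530$)
$\frac{1}{E - 271} - 34546 = \frac{1}{530 - 271} - 34546 = \frac{1}{259} - 34546 = - \frac{8947413}{259}$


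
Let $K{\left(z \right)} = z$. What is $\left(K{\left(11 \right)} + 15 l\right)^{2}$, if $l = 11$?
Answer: $30976$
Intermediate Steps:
$\left(K{\left(11 \right)} + 15 l\right)^{2} = \left(11 + 15 \cdot 11\right)^{2} = \left(11 + 165\right)^{2} = 176^{2} = 30976$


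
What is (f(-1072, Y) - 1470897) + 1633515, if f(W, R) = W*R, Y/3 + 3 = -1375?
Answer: 4594266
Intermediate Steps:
Y = -4134 (Y = -9 + 3*(-1375) = -9 - 4125 = -4134)
f(W, R) = R*W
(f(-1072, Y) - 1470897) + 1633515 = (-4134*(-1072) - 1470897) + 1633515 = (4431648 - 1470897) + 1633515 = 2960751 + 1633515 = 4594266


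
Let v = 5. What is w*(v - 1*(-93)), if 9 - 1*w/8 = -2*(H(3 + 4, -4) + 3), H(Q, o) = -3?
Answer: 7056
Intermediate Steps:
w = 72 (w = 72 - (-16)*(-3 + 3) = 72 - (-16)*0 = 72 - 8*0 = 72 + 0 = 72)
w*(v - 1*(-93)) = 72*(5 - 1*(-93)) = 72*(5 + 93) = 72*98 = 7056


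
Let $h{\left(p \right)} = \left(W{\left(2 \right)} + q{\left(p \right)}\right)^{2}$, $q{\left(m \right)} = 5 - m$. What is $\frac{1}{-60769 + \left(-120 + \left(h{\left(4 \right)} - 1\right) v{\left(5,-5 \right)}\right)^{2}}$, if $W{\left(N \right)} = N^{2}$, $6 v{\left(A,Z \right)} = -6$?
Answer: $- \frac{1}{40033} \approx -2.4979 \cdot 10^{-5}$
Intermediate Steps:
$v{\left(A,Z \right)} = -1$ ($v{\left(A,Z \right)} = \frac{1}{6} \left(-6\right) = -1$)
$h{\left(p \right)} = \left(9 - p\right)^{2}$ ($h{\left(p \right)} = \left(2^{2} - \left(-5 + p\right)\right)^{2} = \left(4 - \left(-5 + p\right)\right)^{2} = \left(9 - p\right)^{2}$)
$\frac{1}{-60769 + \left(-120 + \left(h{\left(4 \right)} - 1\right) v{\left(5,-5 \right)}\right)^{2}} = \frac{1}{-60769 + \left(-120 + \left(\left(9 - 4\right)^{2} - 1\right) \left(-1\right)\right)^{2}} = \frac{1}{-60769 + \left(-120 + \left(5^{2} - 1\right) \left(-1\right)\right)^{2}} = \frac{1}{-60769 + \left(-120 + \left(25 - 1\right) \left(-1\right)\right)^{2}} = \frac{1}{-60769 + \left(-120 + 24 \left(-1\right)\right)^{2}} = \frac{1}{-60769 + \left(-120 - 24\right)^{2}} = \frac{1}{-60769 + \left(-144\right)^{2}} = \frac{1}{-60769 + 20736} = \frac{1}{-40033} = - \frac{1}{40033}$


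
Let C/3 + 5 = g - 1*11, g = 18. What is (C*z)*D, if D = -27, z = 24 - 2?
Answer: -3564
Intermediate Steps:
z = 22
C = 6 (C = -15 + 3*(18 - 1*11) = -15 + 3*(18 - 11) = -15 + 3*7 = -15 + 21 = 6)
(C*z)*D = (6*22)*(-27) = 132*(-27) = -3564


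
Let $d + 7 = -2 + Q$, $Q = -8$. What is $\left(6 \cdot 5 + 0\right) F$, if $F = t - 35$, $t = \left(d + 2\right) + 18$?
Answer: $-960$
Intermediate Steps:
$d = -17$ ($d = -7 - 10 = -17$)
$t = 3$ ($t = \left(-17 + 2\right) + 18 = -15 + 18 = 3$)
$F = -32$ ($F = 3 - 35 = -32$)
$\left(6 \cdot 5 + 0\right) F = \left(6 \cdot 5 + 0\right) \left(-32\right) = \left(30 + 0\right) \left(-32\right) = 30 \left(-32\right) = -960$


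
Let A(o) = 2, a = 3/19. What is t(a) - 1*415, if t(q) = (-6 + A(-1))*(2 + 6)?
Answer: -447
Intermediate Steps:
a = 3/19 (a = 3*(1/19) = 3/19 ≈ 0.15789)
t(q) = -32 (t(q) = (-6 + 2)*(2 + 6) = -4*8 = -32)
t(a) - 1*415 = -32 - 1*415 = -32 - 415 = -447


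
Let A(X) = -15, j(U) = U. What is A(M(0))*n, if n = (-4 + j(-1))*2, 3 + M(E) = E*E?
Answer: 150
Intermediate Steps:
M(E) = -3 + E² (M(E) = -3 + E*E = -3 + E²)
n = -10 (n = (-4 - 1)*2 = -5*2 = -10)
A(M(0))*n = -15*(-10) = 150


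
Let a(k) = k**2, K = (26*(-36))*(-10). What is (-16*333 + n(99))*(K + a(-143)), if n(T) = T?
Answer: -155871261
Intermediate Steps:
K = 9360 (K = -936*(-10) = 9360)
(-16*333 + n(99))*(K + a(-143)) = (-16*333 + 99)*(9360 + (-143)**2) = (-5328 + 99)*(9360 + 20449) = -5229*29809 = -155871261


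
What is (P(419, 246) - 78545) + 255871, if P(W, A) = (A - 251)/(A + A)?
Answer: 87244387/492 ≈ 1.7733e+5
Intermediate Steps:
P(W, A) = (-251 + A)/(2*A) (P(W, A) = (-251 + A)/((2*A)) = (-251 + A)*(1/(2*A)) = (-251 + A)/(2*A))
(P(419, 246) - 78545) + 255871 = ((½)*(-251 + 246)/246 - 78545) + 255871 = ((½)*(1/246)*(-5) - 78545) + 255871 = (-5/492 - 78545) + 255871 = -38644145/492 + 255871 = 87244387/492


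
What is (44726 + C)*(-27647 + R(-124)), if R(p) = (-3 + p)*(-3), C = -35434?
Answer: -253355672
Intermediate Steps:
R(p) = 9 - 3*p
(44726 + C)*(-27647 + R(-124)) = (44726 - 35434)*(-27647 + (9 - 3*(-124))) = 9292*(-27647 + (9 + 372)) = 9292*(-27647 + 381) = 9292*(-27266) = -253355672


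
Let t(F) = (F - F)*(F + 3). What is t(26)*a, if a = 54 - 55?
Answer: 0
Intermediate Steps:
a = -1
t(F) = 0 (t(F) = 0*(3 + F) = 0)
t(26)*a = 0*(-1) = 0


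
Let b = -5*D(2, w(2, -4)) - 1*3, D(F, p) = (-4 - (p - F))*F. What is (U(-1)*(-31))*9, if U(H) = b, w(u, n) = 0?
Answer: -4743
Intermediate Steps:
D(F, p) = F*(-4 + F - p) (D(F, p) = (-4 + (F - p))*F = (-4 + F - p)*F = F*(-4 + F - p))
b = 17 (b = -10*(-4 + 2 - 1*0) - 1*3 = -10*(-4 + 2 + 0) - 3 = -10*(-2) - 3 = -5*(-4) - 3 = 20 - 3 = 17)
U(H) = 17
(U(-1)*(-31))*9 = (17*(-31))*9 = -527*9 = -4743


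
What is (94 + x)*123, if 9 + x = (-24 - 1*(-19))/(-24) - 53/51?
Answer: 1407981/136 ≈ 10353.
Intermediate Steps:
x = -1337/136 (x = -9 + ((-24 - 1*(-19))/(-24) - 53/51) = -9 + ((-24 + 19)*(-1/24) - 53*1/51) = -9 + (-5*(-1/24) - 53/51) = -9 + (5/24 - 53/51) = -9 - 113/136 = -1337/136 ≈ -9.8309)
(94 + x)*123 = (94 - 1337/136)*123 = (11447/136)*123 = 1407981/136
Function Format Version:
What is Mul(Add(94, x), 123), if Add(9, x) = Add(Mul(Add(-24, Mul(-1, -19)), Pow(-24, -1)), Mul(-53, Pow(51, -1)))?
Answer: Rational(1407981, 136) ≈ 10353.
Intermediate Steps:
x = Rational(-1337, 136) (x = Add(-9, Add(Mul(Add(-24, Mul(-1, -19)), Pow(-24, -1)), Mul(-53, Pow(51, -1)))) = Add(-9, Add(Mul(Add(-24, 19), Rational(-1, 24)), Mul(-53, Rational(1, 51)))) = Add(-9, Add(Mul(-5, Rational(-1, 24)), Rational(-53, 51))) = Add(-9, Add(Rational(5, 24), Rational(-53, 51))) = Add(-9, Rational(-113, 136)) = Rational(-1337, 136) ≈ -9.8309)
Mul(Add(94, x), 123) = Mul(Add(94, Rational(-1337, 136)), 123) = Mul(Rational(11447, 136), 123) = Rational(1407981, 136)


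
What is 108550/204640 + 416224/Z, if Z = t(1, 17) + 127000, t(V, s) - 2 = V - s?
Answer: 4948020483/1299320752 ≈ 3.8082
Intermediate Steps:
t(V, s) = 2 + V - s (t(V, s) = 2 + (V - s) = 2 + V - s)
Z = 126986 (Z = (2 + 1 - 1*17) + 127000 = (2 + 1 - 17) + 127000 = -14 + 127000 = 126986)
108550/204640 + 416224/Z = 108550/204640 + 416224/126986 = 108550*(1/204640) + 416224*(1/126986) = 10855/20464 + 208112/63493 = 4948020483/1299320752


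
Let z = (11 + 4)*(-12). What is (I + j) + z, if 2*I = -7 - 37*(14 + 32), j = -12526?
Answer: -27121/2 ≈ -13561.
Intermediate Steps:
z = -180 (z = 15*(-12) = -180)
I = -1709/2 (I = (-7 - 37*(14 + 32))/2 = (-7 - 37*46)/2 = (-7 - 1702)/2 = (1/2)*(-1709) = -1709/2 ≈ -854.50)
(I + j) + z = (-1709/2 - 12526) - 180 = -26761/2 - 180 = -27121/2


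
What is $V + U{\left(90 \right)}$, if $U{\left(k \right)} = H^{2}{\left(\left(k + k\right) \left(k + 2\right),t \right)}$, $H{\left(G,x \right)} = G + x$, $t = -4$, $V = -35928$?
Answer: $274065208$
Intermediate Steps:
$U{\left(k \right)} = \left(-4 + 2 k \left(2 + k\right)\right)^{2}$ ($U{\left(k \right)} = \left(\left(k + k\right) \left(k + 2\right) - 4\right)^{2} = \left(2 k \left(2 + k\right) - 4\right)^{2} = \left(-4 + 2 k \left(2 + k\right)\right)^{2}$)
$V + U{\left(90 \right)} = -35928 + 4 \left(-2 + 90 \left(2 + 90\right)\right)^{2} = -35928 + 4 \left(-2 + 90 \cdot 92\right)^{2} = -35928 + 4 \left(-2 + 8280\right)^{2} = -35928 + 4 \cdot 8278^{2} = -35928 + 4 \cdot 68525284 = -35928 + 274101136 = 274065208$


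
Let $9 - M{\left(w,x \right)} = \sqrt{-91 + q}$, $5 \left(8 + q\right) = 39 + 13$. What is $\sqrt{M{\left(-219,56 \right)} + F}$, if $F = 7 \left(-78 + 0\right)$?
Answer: $\frac{\sqrt{-13425 - 5 i \sqrt{2215}}}{5} \approx 0.20309 - 23.174 i$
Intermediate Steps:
$q = \frac{12}{5}$ ($q = -8 + \frac{39 + 13}{5} = -8 + \frac{1}{5} \cdot 52 = -8 + \frac{52}{5} = \frac{12}{5} \approx 2.4$)
$F = -546$ ($F = 7 \left(-78\right) = -546$)
$M{\left(w,x \right)} = 9 - \frac{i \sqrt{2215}}{5}$ ($M{\left(w,x \right)} = 9 - \sqrt{-91 + \frac{12}{5}} = 9 - \sqrt{- \frac{443}{5}} = 9 - \frac{i \sqrt{2215}}{5}$)
$\sqrt{M{\left(-219,56 \right)} + F} = \sqrt{\left(9 - \frac{i \sqrt{2215}}{5}\right) - 546} = \sqrt{-537 - \frac{i \sqrt{2215}}{5}}$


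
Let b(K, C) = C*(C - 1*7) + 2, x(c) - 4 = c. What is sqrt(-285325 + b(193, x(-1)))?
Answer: I*sqrt(285335) ≈ 534.17*I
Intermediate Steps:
x(c) = 4 + c
b(K, C) = 2 + C*(-7 + C) (b(K, C) = C*(C - 7) + 2 = C*(-7 + C) + 2 = 2 + C*(-7 + C))
sqrt(-285325 + b(193, x(-1))) = sqrt(-285325 + (2 + (4 - 1)**2 - 7*(4 - 1))) = sqrt(-285325 + (2 + 3**2 - 7*3)) = sqrt(-285325 + (2 + 9 - 21)) = sqrt(-285325 - 10) = sqrt(-285335) = I*sqrt(285335)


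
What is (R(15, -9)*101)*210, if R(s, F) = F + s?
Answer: 127260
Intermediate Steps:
(R(15, -9)*101)*210 = ((-9 + 15)*101)*210 = (6*101)*210 = 606*210 = 127260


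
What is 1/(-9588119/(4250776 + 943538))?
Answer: -5194314/9588119 ≈ -0.54175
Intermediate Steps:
1/(-9588119/(4250776 + 943538)) = 1/(-9588119/5194314) = -5194314/9588119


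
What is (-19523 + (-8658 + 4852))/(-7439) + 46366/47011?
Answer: 1441636293/349714829 ≈ 4.1223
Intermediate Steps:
(-19523 + (-8658 + 4852))/(-7439) + 46366/47011 = (-19523 - 3806)*(-1/7439) + 46366*(1/47011) = -23329*(-1/7439) + 46366/47011 = 23329/7439 + 46366/47011 = 1441636293/349714829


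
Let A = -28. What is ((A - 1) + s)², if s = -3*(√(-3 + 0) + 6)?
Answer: 2182 + 282*I*√3 ≈ 2182.0 + 488.44*I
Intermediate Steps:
s = -18 - 3*I*√3 (s = -3*(√(-3) + 6) = -3*(I*√3 + 6) = -3*(6 + I*√3) = -18 - 3*I*√3 ≈ -18.0 - 5.1962*I)
((A - 1) + s)² = ((-28 - 1) + (-18 - 3*I*√3))² = (-29 + (-18 - 3*I*√3))² = (-47 - 3*I*√3)²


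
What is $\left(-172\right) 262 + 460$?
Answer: $-44604$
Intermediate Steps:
$\left(-172\right) 262 + 460 = -45064 + 460 = -44604$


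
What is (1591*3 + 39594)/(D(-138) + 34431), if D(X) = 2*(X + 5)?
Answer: 44367/34165 ≈ 1.2986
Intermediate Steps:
D(X) = 10 + 2*X (D(X) = 2*(5 + X) = 10 + 2*X)
(1591*3 + 39594)/(D(-138) + 34431) = (1591*3 + 39594)/((10 + 2*(-138)) + 34431) = (4773 + 39594)/((10 - 276) + 34431) = 44367/(-266 + 34431) = 44367/34165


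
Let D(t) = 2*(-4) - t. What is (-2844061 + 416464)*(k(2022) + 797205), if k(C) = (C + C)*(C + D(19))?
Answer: -21520610991045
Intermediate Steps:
D(t) = -8 - t
k(C) = 2*C*(-27 + C) (k(C) = (C + C)*(C + (-8 - 1*19)) = (2*C)*(C + (-8 - 19)) = (2*C)*(C - 27) = (2*C)*(-27 + C) = 2*C*(-27 + C))
(-2844061 + 416464)*(k(2022) + 797205) = (-2844061 + 416464)*(2*2022*(-27 + 2022) + 797205) = -2427597*(2*2022*1995 + 797205) = -2427597*(8067780 + 797205) = -2427597*8864985 = -21520610991045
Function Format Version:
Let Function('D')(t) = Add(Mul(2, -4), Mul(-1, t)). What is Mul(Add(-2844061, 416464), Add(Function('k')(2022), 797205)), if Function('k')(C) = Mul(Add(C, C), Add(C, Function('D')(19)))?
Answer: -21520610991045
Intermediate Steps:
Function('D')(t) = Add(-8, Mul(-1, t))
Function('k')(C) = Mul(2, C, Add(-27, C)) (Function('k')(C) = Mul(Add(C, C), Add(C, Add(-8, Mul(-1, 19)))) = Mul(Mul(2, C), Add(C, Add(-8, -19))) = Mul(Mul(2, C), Add(C, -27)) = Mul(Mul(2, C), Add(-27, C)) = Mul(2, C, Add(-27, C)))
Mul(Add(-2844061, 416464), Add(Function('k')(2022), 797205)) = Mul(Add(-2844061, 416464), Add(Mul(2, 2022, Add(-27, 2022)), 797205)) = Mul(-2427597, Add(Mul(2, 2022, 1995), 797205)) = Mul(-2427597, Add(8067780, 797205)) = Mul(-2427597, 8864985) = -21520610991045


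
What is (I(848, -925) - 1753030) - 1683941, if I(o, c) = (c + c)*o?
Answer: -5005771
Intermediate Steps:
I(o, c) = 2*c*o (I(o, c) = (2*c)*o = 2*c*o)
(I(848, -925) - 1753030) - 1683941 = (2*(-925)*848 - 1753030) - 1683941 = (-1568800 - 1753030) - 1683941 = -3321830 - 1683941 = -5005771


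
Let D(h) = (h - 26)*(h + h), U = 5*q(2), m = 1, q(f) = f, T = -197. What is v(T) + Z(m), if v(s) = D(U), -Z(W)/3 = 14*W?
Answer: -362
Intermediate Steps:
Z(W) = -42*W
U = 10 (U = 5*2 = 10)
D(h) = 2*h*(-26 + h) (D(h) = (-26 + h)*(2*h) = 2*h*(-26 + h))
v(s) = -320 (v(s) = 2*10*(-26 + 10) = 2*10*(-16) = -320)
v(T) + Z(m) = -320 - 42*1 = -320 - 42 = -362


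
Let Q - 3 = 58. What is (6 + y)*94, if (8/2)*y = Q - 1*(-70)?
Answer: 7285/2 ≈ 3642.5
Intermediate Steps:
Q = 61 (Q = 3 + 58 = 61)
y = 131/4 (y = (61 - 1*(-70))/4 = (61 + 70)/4 = (¼)*131 = 131/4 ≈ 32.750)
(6 + y)*94 = (6 + 131/4)*94 = (155/4)*94 = 7285/2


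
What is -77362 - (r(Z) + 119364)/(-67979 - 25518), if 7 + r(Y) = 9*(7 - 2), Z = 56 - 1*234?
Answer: -7232995512/93497 ≈ -77361.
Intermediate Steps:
Z = -178 (Z = 56 - 234 = -178)
r(Y) = 38 (r(Y) = -7 + 9*(7 - 2) = -7 + 9*5 = -7 + 45 = 38)
-77362 - (r(Z) + 119364)/(-67979 - 25518) = -77362 - (38 + 119364)/(-67979 - 25518) = -77362 - 119402/(-93497) = -77362 - 119402*(-1)/93497 = -77362 - 1*(-119402/93497) = -77362 + 119402/93497 = -7232995512/93497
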